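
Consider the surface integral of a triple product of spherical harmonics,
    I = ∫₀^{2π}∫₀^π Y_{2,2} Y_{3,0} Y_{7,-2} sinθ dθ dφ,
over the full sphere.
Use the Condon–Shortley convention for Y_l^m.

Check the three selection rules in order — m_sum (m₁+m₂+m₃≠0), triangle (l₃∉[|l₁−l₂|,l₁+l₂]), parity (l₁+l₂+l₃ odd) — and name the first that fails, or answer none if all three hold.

Σmᵢ = 0  ✓
l₃∈[|l₁−l₂|,l₁+l₂]=[1,5], have l₃=7  ✗
Σlᵢ = 12 ⇒ even

triangle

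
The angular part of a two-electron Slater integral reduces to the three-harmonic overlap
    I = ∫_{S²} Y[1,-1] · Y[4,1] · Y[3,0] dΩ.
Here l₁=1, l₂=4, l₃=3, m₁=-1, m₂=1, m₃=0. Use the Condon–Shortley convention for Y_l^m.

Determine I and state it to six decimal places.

Rules hold: Σm=0, L=8 even, 3≤3≤5.
N = 3·9·7 = 189
Δ = 2!·0!·6!/9! = 1/252
Racah Σ t=1..1: t=1:−1/36 = -1/36
⇒ 3j(1 4 3; 0 0 0)² = 4/63, sgn +1
Racah Σ t=2..2: t=2:+1/72 = 1/72
⇒ 3j(1 4 3; -1 1 0)² = 5/126, sgn -1
4πI² = N·(3j₀)²·(3jₘ)² = 10/21
I = -1·√(0.47619/4π) = -0.19466390

-0.194664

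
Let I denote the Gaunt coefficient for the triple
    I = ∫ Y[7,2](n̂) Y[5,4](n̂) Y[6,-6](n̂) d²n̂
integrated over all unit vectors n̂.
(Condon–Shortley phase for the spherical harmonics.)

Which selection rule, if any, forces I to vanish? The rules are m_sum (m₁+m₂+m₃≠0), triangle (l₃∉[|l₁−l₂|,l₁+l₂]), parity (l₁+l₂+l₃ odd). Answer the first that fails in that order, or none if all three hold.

none

Σmᵢ = 0  ✓
l₃∈[|l₁−l₂|,l₁+l₂]=[2,12], have l₃=6  ✓
Σlᵢ = 18 ⇒ even  ✓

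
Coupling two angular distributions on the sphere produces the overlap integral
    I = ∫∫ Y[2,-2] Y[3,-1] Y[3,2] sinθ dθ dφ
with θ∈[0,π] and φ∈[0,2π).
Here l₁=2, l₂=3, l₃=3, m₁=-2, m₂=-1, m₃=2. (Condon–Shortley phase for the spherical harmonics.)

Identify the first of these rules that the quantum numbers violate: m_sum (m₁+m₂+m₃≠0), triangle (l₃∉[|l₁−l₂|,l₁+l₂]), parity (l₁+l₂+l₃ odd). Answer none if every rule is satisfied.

Σmᵢ = -1  ✗
l₃∈[|l₁−l₂|,l₁+l₂]=[1,5], have l₃=3
Σlᵢ = 8 ⇒ even

m_sum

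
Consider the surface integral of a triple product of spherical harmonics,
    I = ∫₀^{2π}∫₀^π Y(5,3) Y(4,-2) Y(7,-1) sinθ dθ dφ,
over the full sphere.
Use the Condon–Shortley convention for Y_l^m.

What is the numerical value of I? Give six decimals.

0.161478

m-sum 0 ✓  L=16 even ✓  1≤7≤9 ✓
Π(2lᵢ+1) = 11×9×15 = 1485
triangle coeff Δ(5,4,7) = 1/6126120
Σ_t [0,2]: t=0:+1/69120 t=1:−1/20736 t=2:+1/69120 = -1/51840
(3j)²=280/21879 [(5 4 7; 0 0 0)], sign=+1
Σ_t [0,2]: t=0:+1/138240 t=1:−1/604800 t=2:+1/58060800 = 13/2322432
(3j)²=1625/94248 [(5 4 7; 3 -2 -1)], sign=+1
⇒ 4πI² = 3125/9537
I = (+1)√(3125/9537/(4π)) = 0.16147831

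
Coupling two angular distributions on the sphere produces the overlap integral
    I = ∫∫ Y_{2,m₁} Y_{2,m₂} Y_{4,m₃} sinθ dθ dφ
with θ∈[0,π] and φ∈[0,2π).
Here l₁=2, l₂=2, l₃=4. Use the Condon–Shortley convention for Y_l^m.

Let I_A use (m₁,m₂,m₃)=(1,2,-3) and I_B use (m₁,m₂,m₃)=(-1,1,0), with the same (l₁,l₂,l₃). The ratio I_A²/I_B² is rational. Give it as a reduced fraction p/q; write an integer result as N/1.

35/16

l's match ⇒ only the (l;m) 3-j factors differ between A and B.
A: triangle coeff Δ(2,2,4) = 1/630; Σ_t [0,0]: t=0:+1/144 = 1/144; (3j)²=1/18 [(2 2 4; 1 2 -3)], sign=-1
B: triangle coeff Δ(2,2,4) = 1/630; Σ_t [0,0]: t=0:+1/36 = 1/36; (3j)²=8/315 [(2 2 4; -1 1 0)], sign=+1
I_A²/I_B² = (1/18)/(8/315) = 35/16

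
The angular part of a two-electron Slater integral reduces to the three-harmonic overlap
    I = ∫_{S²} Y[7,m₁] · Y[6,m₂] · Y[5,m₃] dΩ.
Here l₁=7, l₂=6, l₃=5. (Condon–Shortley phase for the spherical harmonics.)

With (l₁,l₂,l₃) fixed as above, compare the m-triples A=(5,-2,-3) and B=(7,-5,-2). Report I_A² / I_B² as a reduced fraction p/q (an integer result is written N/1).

Same 7,6,5: normalisation and zero-m 3j drop out of the ratio.
A: Δ: 8! 6! 4! / 19! → 1/174594420; sum: t=0:+1/46448640 t=1:−1/3628800 t=2:+1/4147200 = -1/77414400; 3j²(7 6 5; 5 -2 -3) = Δ·Π!·Σ² = 3/41990  (sign -1)
B: Δ: 8! 6! 4! / 19! → 1/174594420; sum: t=0:+1/174182400 = 1/174182400; 3j²(7 6 5; 7 -5 -2) = Δ·Π!·Σ² = 77/3876  (sign -1)
I_A²/I_B² = (3/41990)/(77/3876) = 18/5005

18/5005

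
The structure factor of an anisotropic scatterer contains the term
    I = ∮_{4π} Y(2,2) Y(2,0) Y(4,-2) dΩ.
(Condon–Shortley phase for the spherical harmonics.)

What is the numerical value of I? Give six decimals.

0.156078

Rules hold: Σm=0, L=8 even, 0≤4≤4.
N = 5·5·9 = 225
Δ = 0!·4!·4!/9! = 1/630
Racah Σ t=0..0: t=0:+1/16 = 1/16
⇒ 3j(2 2 4; 0 0 0)² = 2/35, sgn +1
Racah Σ t=0..0: t=0:+1/96 = 1/96
⇒ 3j(2 2 4; 2 0 -2)² = 1/42, sgn +1
4πI² = N·(3j₀)²·(3jₘ)² = 15/49
I = +1·√(0.306122/4π) = 0.15607835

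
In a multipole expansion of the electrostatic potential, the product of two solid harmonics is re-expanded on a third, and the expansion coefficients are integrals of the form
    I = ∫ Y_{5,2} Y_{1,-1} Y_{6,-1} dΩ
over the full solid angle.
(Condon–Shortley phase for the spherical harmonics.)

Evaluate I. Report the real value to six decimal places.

m-sum 0 ✓  L=12 even ✓  4≤6≤6 ✓
Π(2lᵢ+1) = 11×3×13 = 429
triangle coeff Δ(5,1,6) = 1/858
Σ_t [0,0]: t=0:+1/14400 = 1/14400
(3j)²=6/143 [(5 1 6; 0 0 0)], sign=+1
Σ_t [0,0]: t=0:+1/60480 = 1/60480
(3j)²=5/429 [(5 1 6; 2 -1 -1)], sign=-1
⇒ 4πI² = 30/143
I = (-1)√(30/143/(4π)) = -0.12920749

-0.129207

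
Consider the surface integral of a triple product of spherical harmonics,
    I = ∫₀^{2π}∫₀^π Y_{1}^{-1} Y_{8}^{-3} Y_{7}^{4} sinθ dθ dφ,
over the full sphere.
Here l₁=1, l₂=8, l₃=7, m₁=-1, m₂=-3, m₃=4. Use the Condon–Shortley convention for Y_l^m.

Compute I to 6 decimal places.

m-sum 0 ✓  L=16 even ✓  7≤7≤9 ✓
Π(2lᵢ+1) = 3×17×15 = 765
triangle coeff Δ(1,8,7) = 1/2040
Σ_t [1,1]: t=1:−1/25401600 = -1/25401600
(3j)²=8/255 [(1 8 7; 0 0 0)], sign=+1
Σ_t [2,2]: t=2:+1/479001600 = 1/479001600
(3j)²=1/204 [(1 8 7; -1 -3 4)], sign=-1
⇒ 4πI² = 2/17
I = (-1)√(2/17/(4π)) = -0.09675772

-0.096758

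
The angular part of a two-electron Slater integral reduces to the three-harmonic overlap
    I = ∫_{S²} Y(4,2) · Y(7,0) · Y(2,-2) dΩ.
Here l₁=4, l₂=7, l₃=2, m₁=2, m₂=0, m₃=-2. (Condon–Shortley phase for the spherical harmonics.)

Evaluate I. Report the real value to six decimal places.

0.000000

triangle: need 3≤l₃≤11, have 2; I=0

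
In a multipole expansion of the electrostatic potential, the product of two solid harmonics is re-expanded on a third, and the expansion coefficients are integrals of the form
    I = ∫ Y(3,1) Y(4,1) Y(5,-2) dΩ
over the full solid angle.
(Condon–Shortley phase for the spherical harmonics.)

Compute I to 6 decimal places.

0.148044

Rules hold: Σm=0, L=12 even, 1≤5≤7.
N = 7·9·11 = 693
Δ = 2!·4!·6!/13! = 1/180180
Racah Σ t=0..2: t=0:+1/576 t=1:−1/144 t=2:+1/576 = -1/288
⇒ 3j(3 4 5; 0 0 0)² = 20/1001, sgn +1
Racah Σ t=0..2: t=0:+1/960 t=1:−1/288 t=2:+1/1728 = -1/540
⇒ 3j(3 4 5; 1 1 -2)² = 128/6435, sgn +1
4πI² = N·(3j₀)²·(3jₘ)² = 512/1859
I = +1·√(0.275417/4π) = 0.14804384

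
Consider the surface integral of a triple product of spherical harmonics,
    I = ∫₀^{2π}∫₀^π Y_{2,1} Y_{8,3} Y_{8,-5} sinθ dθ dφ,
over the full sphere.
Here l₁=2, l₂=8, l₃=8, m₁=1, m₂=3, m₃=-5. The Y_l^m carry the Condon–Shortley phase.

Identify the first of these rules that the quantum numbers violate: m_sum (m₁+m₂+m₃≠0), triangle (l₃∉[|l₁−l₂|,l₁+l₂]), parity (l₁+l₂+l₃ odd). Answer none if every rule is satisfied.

m_sum

m₁+m₂+m₃ = 1 + 3 − 5 = -1  ✗
triangle: |2−8|=6 ≤ l₃=8 ≤ 2+8=10
parity: l₁+l₂+l₃ = 18 is even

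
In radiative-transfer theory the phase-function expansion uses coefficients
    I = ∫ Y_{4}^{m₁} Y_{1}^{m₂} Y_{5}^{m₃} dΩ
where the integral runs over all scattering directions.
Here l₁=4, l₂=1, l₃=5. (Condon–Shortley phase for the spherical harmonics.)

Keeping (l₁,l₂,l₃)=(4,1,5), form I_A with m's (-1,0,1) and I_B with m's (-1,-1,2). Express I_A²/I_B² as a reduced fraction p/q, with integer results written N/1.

8/7

Shared (l₁,l₂,l₃)=(4,1,5): N and (l;000)² cancel in I_A²/I_B².
A: Δ = 0!·8!·2!/11! = 1/495; Racah Σ t=0..0: t=0:+1/720 = 1/720; ⇒ 3j(4 1 5; -1 0 1)² = 8/165, sgn +1
B: Δ = 0!·8!·2!/11! = 1/495; Racah Σ t=0..0: t=0:+1/1440 = 1/1440; ⇒ 3j(4 1 5; -1 -1 2)² = 7/165, sgn -1
I_A²/I_B² = (8/165)/(7/165) = 8/7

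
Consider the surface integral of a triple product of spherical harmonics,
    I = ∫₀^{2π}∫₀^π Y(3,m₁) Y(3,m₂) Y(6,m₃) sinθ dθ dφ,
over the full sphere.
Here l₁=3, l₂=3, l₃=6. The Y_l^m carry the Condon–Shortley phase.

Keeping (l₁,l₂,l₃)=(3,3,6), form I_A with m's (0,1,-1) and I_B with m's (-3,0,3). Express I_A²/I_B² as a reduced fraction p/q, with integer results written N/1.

Same 3,3,6: normalisation and zero-m 3j drop out of the ratio.
A: Δ: 0! 6! 6! / 13! → 1/12012; sum: t=0:+1/1728 = 1/1728; 3j²(3 3 6; 0 1 -1) = Δ·Π!·Σ² = 25/858  (sign -1)
B: Δ: 0! 6! 6! / 13! → 1/12012; sum: t=0:+1/25920 = 1/25920; 3j²(3 3 6; -3 0 3) = Δ·Π!·Σ² = 1/143  (sign -1)
I_A²/I_B² = (25/858)/(1/143) = 25/6

25/6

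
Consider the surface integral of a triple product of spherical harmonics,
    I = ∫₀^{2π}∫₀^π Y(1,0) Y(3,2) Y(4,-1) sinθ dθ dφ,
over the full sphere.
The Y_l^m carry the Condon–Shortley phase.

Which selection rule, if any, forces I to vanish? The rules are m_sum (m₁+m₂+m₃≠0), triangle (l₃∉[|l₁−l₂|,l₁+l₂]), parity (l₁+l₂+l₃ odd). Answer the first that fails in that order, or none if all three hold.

m₁+m₂+m₃ = 0 + 2 − 1 = 1  ✗
triangle: |1−3|=2 ≤ l₃=4 ≤ 1+3=4
parity: l₁+l₂+l₃ = 8 is even

m_sum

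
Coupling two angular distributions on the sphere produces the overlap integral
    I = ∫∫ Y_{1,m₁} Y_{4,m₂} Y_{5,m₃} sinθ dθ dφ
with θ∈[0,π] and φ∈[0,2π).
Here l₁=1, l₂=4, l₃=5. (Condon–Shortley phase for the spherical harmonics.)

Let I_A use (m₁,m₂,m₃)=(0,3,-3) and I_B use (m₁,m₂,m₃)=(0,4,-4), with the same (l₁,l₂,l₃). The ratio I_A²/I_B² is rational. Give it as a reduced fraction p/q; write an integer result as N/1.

16/9

Shared (l₁,l₂,l₃)=(1,4,5): N and (l;000)² cancel in I_A²/I_B².
A: Δ = 0!·2!·8!/11! = 1/495; Racah Σ t=0..0: t=0:+1/5040 = 1/5040; ⇒ 3j(1 4 5; 0 3 -3)² = 16/495, sgn +1
B: Δ = 0!·2!·8!/11! = 1/495; Racah Σ t=0..0: t=0:+1/40320 = 1/40320; ⇒ 3j(1 4 5; 0 4 -4)² = 1/55, sgn -1
I_A²/I_B² = (16/495)/(1/55) = 16/9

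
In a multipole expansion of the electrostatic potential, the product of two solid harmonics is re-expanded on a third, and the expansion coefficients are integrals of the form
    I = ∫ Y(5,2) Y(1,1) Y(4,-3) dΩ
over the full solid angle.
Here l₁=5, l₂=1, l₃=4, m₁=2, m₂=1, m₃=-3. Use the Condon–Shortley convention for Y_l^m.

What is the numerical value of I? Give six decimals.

0.085055

m-sum 0 ✓  L=10 even ✓  4≤4≤6 ✓
Π(2lᵢ+1) = 11×3×9 = 297
triangle coeff Δ(5,1,4) = 1/495
Σ_t [1,1]: t=1:−1/576 = -1/576
(3j)²=5/99 [(5 1 4; 0 0 0)], sign=-1
Σ_t [2,2]: t=2:+1/10080 = 1/10080
(3j)²=1/165 [(5 1 4; 2 1 -3)], sign=-1
⇒ 4πI² = 1/11
I = (+1)√(1/11/(4π)) = 0.08505478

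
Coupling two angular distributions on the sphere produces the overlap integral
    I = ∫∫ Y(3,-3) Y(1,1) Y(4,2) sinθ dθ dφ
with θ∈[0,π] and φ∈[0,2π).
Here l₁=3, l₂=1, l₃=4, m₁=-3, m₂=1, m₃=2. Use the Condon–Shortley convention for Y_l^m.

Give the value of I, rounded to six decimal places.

m-sum 0 ✓  L=8 even ✓  2≤4≤4 ✓
Π(2lᵢ+1) = 7×3×9 = 189
triangle coeff Δ(3,1,4) = 1/252
Σ_t [0,0]: t=0:+1/36 = 1/36
(3j)²=4/63 [(3 1 4; 0 0 0)], sign=+1
Σ_t [0,0]: t=0:+1/1440 = 1/1440
(3j)²=1/252 [(3 1 4; -3 1 2)], sign=+1
⇒ 4πI² = 1/21
I = (+1)√(1/21/(4π)) = 0.06155813

0.061558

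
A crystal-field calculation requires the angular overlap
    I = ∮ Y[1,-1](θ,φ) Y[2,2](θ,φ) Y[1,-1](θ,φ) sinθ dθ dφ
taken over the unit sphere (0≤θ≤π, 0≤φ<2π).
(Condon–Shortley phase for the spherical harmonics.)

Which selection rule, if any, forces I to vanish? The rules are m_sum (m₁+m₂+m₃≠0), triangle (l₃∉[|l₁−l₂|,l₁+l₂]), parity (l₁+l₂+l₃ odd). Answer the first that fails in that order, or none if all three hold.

none

azimuthal sum: -1 + 2 − 1 = 0  ✓
1 ≤ 1 ≤ 3 (triangle on l)  ✓
L = 1 + 2 + 1 = 4 (even)  ✓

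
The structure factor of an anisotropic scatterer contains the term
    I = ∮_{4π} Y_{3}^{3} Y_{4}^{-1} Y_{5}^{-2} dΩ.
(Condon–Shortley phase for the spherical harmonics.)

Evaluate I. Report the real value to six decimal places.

-0.179179

Checks pass: Σm=0; 12 even; l₃=5∈[1,7].
(2·3+1)(2·4+1)(2·5+1) = 693
Δ: 2! 4! 6! / 13! → 1/180180
sum: t=0:+1/576 t=1:−1/144 t=2:+1/576 = -1/288
3j²(3 4 5; 0 0 0) = Δ·Π!·Σ² = 20/1001  (sign +1)
sum: t=0:+1/1728 = 1/1728
3j²(3 4 5; 3 -1 -2) = Δ·Π!·Σ² = 25/858  (sign -1)
combine: 4πI² = 693·20/1001·25/858 = 750/1859
take √, sign -1: I = -0.17917854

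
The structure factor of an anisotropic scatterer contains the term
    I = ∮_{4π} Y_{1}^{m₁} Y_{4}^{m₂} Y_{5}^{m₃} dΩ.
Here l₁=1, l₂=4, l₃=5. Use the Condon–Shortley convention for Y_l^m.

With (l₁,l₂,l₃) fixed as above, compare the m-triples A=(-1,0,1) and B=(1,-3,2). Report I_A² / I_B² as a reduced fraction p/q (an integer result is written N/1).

Shared (l₁,l₂,l₃)=(1,4,5): N and (l;000)² cancel in I_A²/I_B².
A: Δ = 0!·2!·8!/11! = 1/495; Racah Σ t=0..0: t=0:+1/1152 = 1/1152; ⇒ 3j(1 4 5; -1 0 1)² = 1/33, sgn +1
B: Δ = 0!·2!·8!/11! = 1/495; Racah Σ t=0..0: t=0:+1/10080 = 1/10080; ⇒ 3j(1 4 5; 1 -3 2)² = 1/165, sgn -1
I_A²/I_B² = (1/33)/(1/165) = 5/1

5/1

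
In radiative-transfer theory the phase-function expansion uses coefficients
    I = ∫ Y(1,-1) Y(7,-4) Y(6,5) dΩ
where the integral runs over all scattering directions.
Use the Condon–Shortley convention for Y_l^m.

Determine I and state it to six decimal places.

0.060604

Rules hold: Σm=0, L=14 even, 6≤6≤8.
N = 3·15·13 = 585
Δ = 2!·0!·12!/15! = 1/1365
Racah Σ t=1..1: t=1:−1/518400 = -1/518400
⇒ 3j(1 7 6; 0 0 0)² = 7/195, sgn -1
Racah Σ t=2..2: t=2:+1/79833600 = 1/79833600
⇒ 3j(1 7 6; -1 -4 5)² = 1/455, sgn -1
4πI² = N·(3j₀)²·(3jₘ)² = 3/65
I = +1·√(0.0461538/4π) = 0.06060368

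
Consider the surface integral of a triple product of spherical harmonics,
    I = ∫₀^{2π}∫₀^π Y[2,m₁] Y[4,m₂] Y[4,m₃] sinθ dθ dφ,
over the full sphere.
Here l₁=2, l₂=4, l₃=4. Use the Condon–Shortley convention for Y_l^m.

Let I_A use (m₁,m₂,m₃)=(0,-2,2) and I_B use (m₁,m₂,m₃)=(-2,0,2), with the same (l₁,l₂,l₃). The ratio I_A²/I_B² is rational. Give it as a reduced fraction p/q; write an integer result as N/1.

l's match ⇒ only the (l;m) 3-j factors differ between A and B.
A: triangle coeff Δ(2,4,4) = 1/13860; Σ_t [0,2]: t=0:+1/192 t=1:−1/120 t=2:+1/2880 = -1/360; (3j)²=16/3465 [(2 4 4; 0 -2 2)], sign=-1
B: triangle coeff Δ(2,4,4) = 1/13860; Σ_t [2,2]: t=2:+1/192 = 1/192; (3j)²=3/77 [(2 4 4; -2 0 2)], sign=+1
I_A²/I_B² = (16/3465)/(3/77) = 16/135

16/135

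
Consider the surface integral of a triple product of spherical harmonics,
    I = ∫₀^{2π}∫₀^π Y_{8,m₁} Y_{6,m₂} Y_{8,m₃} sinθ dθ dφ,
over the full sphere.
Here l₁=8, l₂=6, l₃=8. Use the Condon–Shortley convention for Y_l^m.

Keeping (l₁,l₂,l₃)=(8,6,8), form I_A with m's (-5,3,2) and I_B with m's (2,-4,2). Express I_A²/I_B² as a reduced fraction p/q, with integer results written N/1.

143/432

Same 8,6,8: normalisation and zero-m 3j drop out of the ratio.
A: Δ: 6! 10! 6! / 23! → 1/13742520792; sum: t=3:−1/94058496000 t=4:+1/2090188800 t=5:−1/464486400 t=6:+1/783820800 = -11/26873856000; 3j²(8 6 8; -5 3 2) = Δ·Π!·Σ² = 77/29716  (sign -1)
B: Δ: 6! 10! 6! / 23! → 1/13742520792; sum: t=0:+1/597196800 t=1:−1/207360000 t=2:+1/597196800 = -11/7464960000; 3j²(8 6 8; 2 -4 2) = Δ·Π!·Σ² = 756/96577  (sign -1)
I_A²/I_B² = (77/29716)/(756/96577) = 143/432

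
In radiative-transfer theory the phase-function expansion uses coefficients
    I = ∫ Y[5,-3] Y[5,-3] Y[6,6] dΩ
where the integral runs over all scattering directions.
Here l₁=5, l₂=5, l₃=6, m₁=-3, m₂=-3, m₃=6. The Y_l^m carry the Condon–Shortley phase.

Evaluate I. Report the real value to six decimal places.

0.186530

Checks pass: Σm=0; 16 even; l₃=6∈[0,10].
(2·5+1)(2·5+1)(2·6+1) = 1573
Δ: 4! 6! 6! / 17! → 1/28588560
sum: t=0:+1/345600 t=1:−1/13824 t=2:+1/5184 t=3:−1/13824 t=4:+1/345600 = 7/129600
3j²(5 5 6; 0 0 0) = Δ·Π!·Σ² = 80/7293  (sign +1)
sum: t=2:+1/2073600 = 1/2073600
3j²(5 5 6; -3 -3 6) = Δ·Π!·Σ² = 28/1105  (sign +1)
combine: 4πI² = 1573·80/7293·28/1105 = 4928/11271
take √, sign +1: I = 0.18653022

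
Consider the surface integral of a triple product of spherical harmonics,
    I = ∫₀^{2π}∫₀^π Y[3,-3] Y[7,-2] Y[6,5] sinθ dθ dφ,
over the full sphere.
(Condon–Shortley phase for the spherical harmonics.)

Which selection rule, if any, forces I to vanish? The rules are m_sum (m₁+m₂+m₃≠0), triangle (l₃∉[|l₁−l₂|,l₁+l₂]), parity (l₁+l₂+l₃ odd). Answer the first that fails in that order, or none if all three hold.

none

m₁+m₂+m₃ = -3 − 2 + 5 = 0  ✓
triangle: |3−7|=4 ≤ l₃=6 ≤ 3+7=10  ✓
parity: l₁+l₂+l₃ = 16 is even  ✓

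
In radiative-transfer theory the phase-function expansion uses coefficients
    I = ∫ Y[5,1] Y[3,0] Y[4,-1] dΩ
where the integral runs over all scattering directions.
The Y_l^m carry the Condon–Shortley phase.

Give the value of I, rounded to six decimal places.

m-sum 0 ✓  L=12 even ✓  2≤4≤8 ✓
Π(2lᵢ+1) = 11×7×9 = 693
triangle coeff Δ(5,3,4) = 1/180180
Σ_t [1,3]: t=1:−1/576 t=2:+1/144 t=3:−1/576 = 1/288
(3j)²=20/1001 [(5 3 4; 0 0 0)], sign=+1
Σ_t [1,3]: t=1:−1/432 t=2:+1/192 t=3:−1/1440 = 19/8640
(3j)²=361/30030 [(5 3 4; 1 0 -1)], sign=-1
⇒ 4πI² = 2166/13013
I = (-1)√(2166/13013/(4π)) = -0.11508947

-0.115089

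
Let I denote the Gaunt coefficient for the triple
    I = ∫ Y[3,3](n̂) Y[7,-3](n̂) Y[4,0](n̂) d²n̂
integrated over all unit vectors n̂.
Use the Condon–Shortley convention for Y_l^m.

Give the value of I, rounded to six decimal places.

-0.097643

Rules hold: Σm=0, L=14 even, 4≤4≤10.
N = 7·15·9 = 945
Δ = 6!·0!·8!/15! = 1/45045
Racah Σ t=3..3: t=3:−1/20736 = -1/20736
⇒ 3j(3 7 4; 0 0 0)² = 35/1287, sgn -1
Racah Σ t=0..0: t=0:+1/414720 = 1/414720
⇒ 3j(3 7 4; 3 -3 0)² = 2/429, sgn +1
4πI² = N·(3j₀)²·(3jₘ)² = 2450/20449
I = -1·√(0.11981/4π) = -0.09764322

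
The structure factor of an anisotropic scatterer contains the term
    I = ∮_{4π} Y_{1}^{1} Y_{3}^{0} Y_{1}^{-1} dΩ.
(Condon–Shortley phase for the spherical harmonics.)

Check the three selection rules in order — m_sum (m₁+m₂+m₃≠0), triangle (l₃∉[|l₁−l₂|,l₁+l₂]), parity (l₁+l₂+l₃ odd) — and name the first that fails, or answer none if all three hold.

triangle

Σmᵢ = 0  ✓
l₃∈[|l₁−l₂|,l₁+l₂]=[2,4], have l₃=1  ✗
Σlᵢ = 5 ⇒ odd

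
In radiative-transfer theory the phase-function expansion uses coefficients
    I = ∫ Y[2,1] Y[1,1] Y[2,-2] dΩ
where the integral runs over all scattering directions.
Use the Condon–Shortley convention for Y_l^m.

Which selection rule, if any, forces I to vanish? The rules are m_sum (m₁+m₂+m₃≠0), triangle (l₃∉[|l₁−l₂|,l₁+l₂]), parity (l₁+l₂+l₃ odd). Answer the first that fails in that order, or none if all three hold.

azimuthal sum: 1 + 1 − 2 = 0  ✓
1 ≤ 2 ≤ 3 (triangle on l)  ✓
L = 2 + 1 + 2 = 5 (odd)  ✗

parity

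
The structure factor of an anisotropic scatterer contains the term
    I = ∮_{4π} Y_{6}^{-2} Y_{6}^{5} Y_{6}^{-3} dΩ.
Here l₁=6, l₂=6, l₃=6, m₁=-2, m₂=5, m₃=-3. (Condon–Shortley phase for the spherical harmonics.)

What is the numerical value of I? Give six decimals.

-0.050240

m-sum 0 ✓  L=18 even ✓  0≤6≤12 ✓
Π(2lᵢ+1) = 13×13×13 = 2197
triangle coeff Δ(6,6,6) = 1/325909584
Σ_t [0,6]: t=0:+1/373248000 t=1:−1/1728000 t=2:+1/110592 t=3:−1/46656 t=4:+1/110592 t=5:−1/1728000 t=6:+1/373248000 = -7/1555200
(3j)²=400/46189 [(6 6 6; 0 0 0)], sign=-1
Σ_t [5,6]: t=5:−1/3110400 t=6:+1/4147200 = -1/12441600
(3j)²=7/4199 [(6 6 6; -2 5 -3)], sign=+1
⇒ 4πI² = 36400/1147619
I = (-1)√(36400/1147619/(4π)) = -0.05023968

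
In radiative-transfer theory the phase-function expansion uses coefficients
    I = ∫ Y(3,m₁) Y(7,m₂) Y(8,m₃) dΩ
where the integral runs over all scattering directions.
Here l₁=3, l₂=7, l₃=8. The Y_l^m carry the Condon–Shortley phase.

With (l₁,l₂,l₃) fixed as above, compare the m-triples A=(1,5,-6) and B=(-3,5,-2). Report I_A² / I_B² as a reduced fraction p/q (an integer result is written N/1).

Same 3,7,8: normalisation and zero-m 3j drop out of the ratio.
A: Δ: 2! 4! 12! / 19! → 1/5290740; sum: t=0:+1/3832012800 t=1:−1/239500800 t=2:+1/348364800 = -1/958003200; 3j²(3 7 8; 1 5 -6) = Δ·Π!·Σ² = 8/4845  (sign -1)
B: Δ: 2! 4! 12! / 19! → 1/5290740; sum: t=2:+1/348364800 = 1/348364800; 3j²(3 7 8; -3 5 -2) = Δ·Π!·Σ² = 165/58786  (sign +1)
I_A²/I_B² = (8/4845)/(165/58786) = 1456/2475

1456/2475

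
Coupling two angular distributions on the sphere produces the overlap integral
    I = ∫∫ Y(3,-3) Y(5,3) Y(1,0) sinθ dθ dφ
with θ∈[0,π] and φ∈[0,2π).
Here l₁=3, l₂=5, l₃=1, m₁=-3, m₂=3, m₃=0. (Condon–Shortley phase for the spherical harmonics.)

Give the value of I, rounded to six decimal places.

|3−5|≤1≤3+5 violated ⇒ I = 0

0.000000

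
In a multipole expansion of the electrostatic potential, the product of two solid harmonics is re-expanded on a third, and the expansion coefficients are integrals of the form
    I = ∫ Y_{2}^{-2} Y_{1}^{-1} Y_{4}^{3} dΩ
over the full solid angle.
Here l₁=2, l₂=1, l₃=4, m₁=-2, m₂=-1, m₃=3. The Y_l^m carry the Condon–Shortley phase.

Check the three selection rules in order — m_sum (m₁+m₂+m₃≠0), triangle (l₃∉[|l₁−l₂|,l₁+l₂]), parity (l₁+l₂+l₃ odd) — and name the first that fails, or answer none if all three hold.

triangle

Σmᵢ = 0  ✓
l₃∈[|l₁−l₂|,l₁+l₂]=[1,3], have l₃=4  ✗
Σlᵢ = 7 ⇒ odd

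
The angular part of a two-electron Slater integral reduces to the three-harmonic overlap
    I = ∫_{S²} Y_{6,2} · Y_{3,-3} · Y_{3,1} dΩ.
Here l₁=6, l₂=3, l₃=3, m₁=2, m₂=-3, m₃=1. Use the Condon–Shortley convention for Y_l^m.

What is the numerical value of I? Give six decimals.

0.062728

Checks pass: Σm=0; 12 even; l₃=3∈[3,9].
(2·6+1)(2·3+1)(2·3+1) = 637
Δ: 6! 6! 0! / 13! → 1/12012
sum: t=3:−1/1296 = -1/1296
3j²(6 3 3; 0 0 0) = Δ·Π!·Σ² = 100/3003  (sign +1)
sum: t=0:+1/34560 = 1/34560
3j²(6 3 3; 2 -3 1) = Δ·Π!·Σ² = 1/429  (sign +1)
combine: 4πI² = 637·100/3003·1/429 = 700/14157
take √, sign +1: I = 0.06272757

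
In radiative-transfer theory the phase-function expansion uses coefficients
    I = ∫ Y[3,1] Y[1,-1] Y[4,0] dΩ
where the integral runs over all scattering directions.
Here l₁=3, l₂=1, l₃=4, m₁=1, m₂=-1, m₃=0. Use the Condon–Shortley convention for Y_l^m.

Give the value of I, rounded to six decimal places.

Rules hold: Σm=0, L=8 even, 2≤4≤4.
N = 7·3·9 = 189
Δ = 0!·6!·2!/9! = 1/252
Racah Σ t=0..0: t=0:+1/36 = 1/36
⇒ 3j(3 1 4; 0 0 0)² = 4/63, sgn +1
Racah Σ t=0..0: t=0:+1/96 = 1/96
⇒ 3j(3 1 4; 1 -1 0)² = 1/42, sgn +1
4πI² = N·(3j₀)²·(3jₘ)² = 2/7
I = +1·√(0.285714/4π) = 0.15078601

0.150786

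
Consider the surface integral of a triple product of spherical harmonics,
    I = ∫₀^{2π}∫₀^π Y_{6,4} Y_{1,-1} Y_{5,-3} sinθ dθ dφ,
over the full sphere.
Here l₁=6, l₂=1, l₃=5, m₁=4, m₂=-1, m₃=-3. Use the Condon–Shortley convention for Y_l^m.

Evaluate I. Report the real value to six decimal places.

0.274090

Rules hold: Σm=0, L=12 even, 5≤5≤7.
N = 13·3·11 = 429
Δ = 2!·10!·0!/13! = 1/858
Racah Σ t=1..1: t=1:−1/14400 = -1/14400
⇒ 3j(6 1 5; 0 0 0)² = 6/143, sgn +1
Racah Σ t=0..0: t=0:+1/161280 = 1/161280
⇒ 3j(6 1 5; 4 -1 -3)² = 15/286, sgn +1
4πI² = N·(3j₀)²·(3jₘ)² = 135/143
I = +1·√(0.944056/4π) = 0.27409047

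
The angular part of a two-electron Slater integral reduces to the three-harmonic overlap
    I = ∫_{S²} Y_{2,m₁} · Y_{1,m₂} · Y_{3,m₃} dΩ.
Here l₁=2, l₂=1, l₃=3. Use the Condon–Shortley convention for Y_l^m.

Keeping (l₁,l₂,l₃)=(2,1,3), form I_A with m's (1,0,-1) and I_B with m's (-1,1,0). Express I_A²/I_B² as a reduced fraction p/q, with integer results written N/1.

8/3

l's match ⇒ only the (l;m) 3-j factors differ between A and B.
A: triangle coeff Δ(2,1,3) = 1/105; Σ_t [0,0]: t=0:+1/6 = 1/6; (3j)²=8/105 [(2 1 3; 1 0 -1)], sign=+1
B: triangle coeff Δ(2,1,3) = 1/105; Σ_t [0,0]: t=0:+1/12 = 1/12; (3j)²=1/35 [(2 1 3; -1 1 0)], sign=-1
I_A²/I_B² = (8/105)/(1/35) = 8/3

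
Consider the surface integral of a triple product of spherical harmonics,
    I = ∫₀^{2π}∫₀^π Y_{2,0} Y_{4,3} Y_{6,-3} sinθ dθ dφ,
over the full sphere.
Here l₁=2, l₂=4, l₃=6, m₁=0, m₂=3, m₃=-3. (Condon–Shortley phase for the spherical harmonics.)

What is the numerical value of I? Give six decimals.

-0.165283

Checks pass: Σm=0; 12 even; l₃=6∈[2,6].
(2·2+1)(2·4+1)(2·6+1) = 585
Δ: 0! 4! 8! / 13! → 1/6435
sum: t=0:+1/2304 = 1/2304
3j²(2 4 6; 0 0 0) = Δ·Π!·Σ² = 5/143  (sign +1)
sum: t=0:+1/20160 = 1/20160
3j²(2 4 6; 0 3 -3) = Δ·Π!·Σ² = 12/715  (sign -1)
combine: 4πI² = 585·5/143·12/715 = 540/1573
take √, sign -1: I = -0.16528277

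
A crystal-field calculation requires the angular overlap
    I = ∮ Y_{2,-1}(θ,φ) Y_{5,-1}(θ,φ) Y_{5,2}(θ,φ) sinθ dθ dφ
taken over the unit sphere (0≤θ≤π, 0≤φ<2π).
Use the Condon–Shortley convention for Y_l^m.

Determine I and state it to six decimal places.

0.104819

Checks pass: Σm=0; 12 even; l₃=5∈[3,7].
(2·2+1)(2·5+1)(2·5+1) = 605
Δ: 2! 2! 8! / 13! → 1/38610
sum: t=0:+1/2880 t=1:−1/576 t=2:+1/2880 = -1/960
3j²(2 5 5; 0 0 0) = Δ·Π!·Σ² = 10/429  (sign +1)
sum: t=1:−1/1440 t=2:+1/2880 = -1/2880
3j²(2 5 5; -1 -1 2) = Δ·Π!·Σ² = 7/715  (sign +1)
combine: 4πI² = 605·10/429·7/715 = 70/507
take √, sign +1: I = 0.10481902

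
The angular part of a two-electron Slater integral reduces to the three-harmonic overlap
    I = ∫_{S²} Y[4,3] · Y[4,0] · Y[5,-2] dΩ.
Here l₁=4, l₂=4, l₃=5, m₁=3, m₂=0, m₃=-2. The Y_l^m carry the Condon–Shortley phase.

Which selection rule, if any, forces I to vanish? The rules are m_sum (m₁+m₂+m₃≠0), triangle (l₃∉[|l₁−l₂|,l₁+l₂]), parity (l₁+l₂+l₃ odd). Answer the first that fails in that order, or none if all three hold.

azimuthal sum: 3 + 0 − 2 = 1  ✗
0 ≤ 5 ≤ 8 (triangle on l)
L = 4 + 4 + 5 = 13 (odd)

m_sum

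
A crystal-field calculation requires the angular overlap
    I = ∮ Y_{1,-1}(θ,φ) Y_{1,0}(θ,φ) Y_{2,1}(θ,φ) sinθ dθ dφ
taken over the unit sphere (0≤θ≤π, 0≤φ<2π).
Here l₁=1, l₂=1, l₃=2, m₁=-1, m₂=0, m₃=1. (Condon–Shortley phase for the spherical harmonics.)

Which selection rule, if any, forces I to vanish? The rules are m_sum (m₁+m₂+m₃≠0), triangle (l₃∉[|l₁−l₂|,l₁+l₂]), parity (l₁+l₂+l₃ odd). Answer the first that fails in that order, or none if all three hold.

none

Σmᵢ = 0  ✓
l₃∈[|l₁−l₂|,l₁+l₂]=[0,2], have l₃=2  ✓
Σlᵢ = 4 ⇒ even  ✓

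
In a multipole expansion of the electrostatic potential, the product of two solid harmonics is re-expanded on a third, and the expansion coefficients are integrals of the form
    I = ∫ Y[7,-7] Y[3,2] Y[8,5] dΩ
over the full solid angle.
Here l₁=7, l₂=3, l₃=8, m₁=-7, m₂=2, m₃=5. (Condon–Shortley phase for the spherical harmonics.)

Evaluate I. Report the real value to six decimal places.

Checks pass: Σm=0; 18 even; l₃=8∈[4,10].
(2·7+1)(2·3+1)(2·8+1) = 1785
Δ: 2! 12! 4! / 19! → 1/5290740
sum: t=0:+1/7257600 t=1:−1/2073600 t=2:+1/7257600 = -1/4838400
3j²(7 3 8; 0 0 0) = Δ·Π!·Σ² = 252/20995  (sign -1)
sum: t=2:+1/5748019200 = 1/5748019200
3j²(7 3 8; -7 2 5) = Δ·Π!·Σ² = 13/5814  (sign -1)
combine: 4πI² = 1785·252/20995·13/5814 = 294/6137
take √, sign +1: I = 0.06174342

0.061743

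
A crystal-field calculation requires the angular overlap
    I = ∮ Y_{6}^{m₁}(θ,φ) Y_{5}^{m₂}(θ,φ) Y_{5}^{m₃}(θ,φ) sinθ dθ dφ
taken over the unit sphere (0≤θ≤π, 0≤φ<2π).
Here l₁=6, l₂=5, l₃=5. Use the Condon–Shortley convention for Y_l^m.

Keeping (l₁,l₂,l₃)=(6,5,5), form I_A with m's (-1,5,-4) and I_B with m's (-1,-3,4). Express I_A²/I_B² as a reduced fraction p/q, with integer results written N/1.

Shared (l₁,l₂,l₃)=(6,5,5): N and (l;000)² cancel in I_A²/I_B².
A: Δ = 6!·6!·4!/17! = 1/28588560; Racah Σ t=6..6: t=6:+1/2073600 = 1/2073600; ⇒ 3j(6 5 5; -1 5 -4)² = 63/9724, sgn -1
B: Δ = 6!·6!·4!/17! = 1/28588560; Racah Σ t=1..2: t=1:−1/518400 t=2:+1/138240 = 11/2073600; ⇒ 3j(6 5 5; -1 -3 4)² = 77/4420, sgn -1
I_A²/I_B² = (63/9724)/(77/4420) = 45/121

45/121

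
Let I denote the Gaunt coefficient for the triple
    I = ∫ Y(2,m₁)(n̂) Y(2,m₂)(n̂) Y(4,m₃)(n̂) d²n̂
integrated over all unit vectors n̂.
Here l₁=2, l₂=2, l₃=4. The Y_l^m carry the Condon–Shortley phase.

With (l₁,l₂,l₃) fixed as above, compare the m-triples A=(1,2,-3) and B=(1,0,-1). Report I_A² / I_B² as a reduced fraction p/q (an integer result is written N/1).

Shared (l₁,l₂,l₃)=(2,2,4): N and (l;000)² cancel in I_A²/I_B².
A: Δ = 0!·4!·4!/9! = 1/630; Racah Σ t=0..0: t=0:+1/144 = 1/144; ⇒ 3j(2 2 4; 1 2 -3)² = 1/18, sgn -1
B: Δ = 0!·4!·4!/9! = 1/630; Racah Σ t=0..0: t=0:+1/24 = 1/24; ⇒ 3j(2 2 4; 1 0 -1)² = 1/21, sgn -1
I_A²/I_B² = (1/18)/(1/21) = 7/6

7/6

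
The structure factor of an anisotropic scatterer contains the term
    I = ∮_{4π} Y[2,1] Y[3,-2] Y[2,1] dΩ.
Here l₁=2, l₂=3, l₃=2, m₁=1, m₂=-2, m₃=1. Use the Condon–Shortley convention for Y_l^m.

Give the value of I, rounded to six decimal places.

0.000000

Σlᵢ=7 odd — θ-integrand is odd under cosθ→−cosθ; I=0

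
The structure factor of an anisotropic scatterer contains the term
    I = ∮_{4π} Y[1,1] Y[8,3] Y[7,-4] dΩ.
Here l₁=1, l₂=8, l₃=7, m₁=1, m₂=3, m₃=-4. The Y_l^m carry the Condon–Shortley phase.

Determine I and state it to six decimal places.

m-sum 0 ✓  L=16 even ✓  7≤7≤9 ✓
Π(2lᵢ+1) = 3×17×15 = 765
triangle coeff Δ(1,8,7) = 1/2040
Σ_t [1,1]: t=1:−1/25401600 = -1/25401600
(3j)²=8/255 [(1 8 7; 0 0 0)], sign=+1
Σ_t [0,0]: t=0:+1/479001600 = 1/479001600
(3j)²=1/204 [(1 8 7; 1 3 -4)], sign=-1
⇒ 4πI² = 2/17
I = (-1)√(2/17/(4π)) = -0.09675772

-0.096758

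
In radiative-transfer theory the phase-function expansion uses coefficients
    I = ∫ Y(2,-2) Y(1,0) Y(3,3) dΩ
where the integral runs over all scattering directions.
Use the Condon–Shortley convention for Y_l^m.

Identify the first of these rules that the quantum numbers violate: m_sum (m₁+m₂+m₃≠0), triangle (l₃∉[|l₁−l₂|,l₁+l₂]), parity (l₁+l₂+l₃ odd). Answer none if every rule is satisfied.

azimuthal sum: -2 + 0 + 3 = 1  ✗
1 ≤ 3 ≤ 3 (triangle on l)
L = 2 + 1 + 3 = 6 (even)

m_sum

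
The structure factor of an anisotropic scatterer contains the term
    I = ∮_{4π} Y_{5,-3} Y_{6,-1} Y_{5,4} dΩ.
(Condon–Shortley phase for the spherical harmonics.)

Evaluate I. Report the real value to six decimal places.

Rules hold: Σm=0, L=16 even, 1≤5≤11.
N = 11·13·11 = 1573
Δ = 6!·4!·6!/17! = 1/28588560
Racah Σ t=1..5: t=1:−1/345600 t=2:+1/13824 t=3:−1/5184 t=4:+1/13824 t=5:−1/345600 = -7/129600
⇒ 3j(5 6 5; 0 0 0)² = 80/7293, sgn +1
Racah Σ t=4..5: t=4:+1/138240 t=5:−1/518400 = 11/2073600
⇒ 3j(5 6 5; -3 -1 4)² = 77/4420, sgn -1
4πI² = N·(3j₀)²·(3jₘ)² = 3388/11271
I = -1·√(0.300594/4π) = -0.15466268

-0.154663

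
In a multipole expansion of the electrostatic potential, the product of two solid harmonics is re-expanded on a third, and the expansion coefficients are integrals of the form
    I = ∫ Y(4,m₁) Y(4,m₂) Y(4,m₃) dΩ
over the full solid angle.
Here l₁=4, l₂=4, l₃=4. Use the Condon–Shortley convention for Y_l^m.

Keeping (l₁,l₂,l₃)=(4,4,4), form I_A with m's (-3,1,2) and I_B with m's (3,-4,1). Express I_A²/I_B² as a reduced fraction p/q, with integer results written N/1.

1/7

l's match ⇒ only the (l;m) 3-j factors differ between A and B.
A: triangle coeff Δ(4,4,4) = 1/450450; Σ_t [3,4]: t=3:−1/576 t=4:+1/864 = -1/1728; (3j)²=5/1287 [(4 4 4; -3 1 2)], sign=-1
B: triangle coeff Δ(4,4,4) = 1/450450; Σ_t [0,0]: t=0:+1/3456 = 1/3456; (3j)²=35/1287 [(4 4 4; 3 -4 1)], sign=-1
I_A²/I_B² = (5/1287)/(35/1287) = 1/7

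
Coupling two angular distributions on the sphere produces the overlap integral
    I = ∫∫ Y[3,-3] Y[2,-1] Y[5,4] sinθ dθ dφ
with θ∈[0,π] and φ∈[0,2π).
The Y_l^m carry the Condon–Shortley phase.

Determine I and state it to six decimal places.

m-sum 0 ✓  L=10 even ✓  1≤5≤5 ✓
Π(2lᵢ+1) = 7×5×11 = 385
triangle coeff Δ(3,2,5) = 1/2310
Σ_t [0,0]: t=0:+1/144 = 1/144
(3j)²=10/231 [(3 2 5; 0 0 0)], sign=-1
Σ_t [0,0]: t=0:+1/4320 = 1/4320
(3j)²=2/55 [(3 2 5; -3 -1 4)], sign=-1
⇒ 4πI² = 20/33
I = (+1)√(20/33/(4π)) = 0.21961050

0.219610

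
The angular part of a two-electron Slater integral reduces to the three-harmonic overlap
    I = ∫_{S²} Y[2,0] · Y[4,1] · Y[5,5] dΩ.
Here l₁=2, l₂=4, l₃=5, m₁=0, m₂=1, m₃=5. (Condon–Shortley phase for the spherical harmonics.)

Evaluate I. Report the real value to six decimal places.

m-sum = 0 + 1 + 5 = 6 ≠ 0 ⇒ I = 0

0.000000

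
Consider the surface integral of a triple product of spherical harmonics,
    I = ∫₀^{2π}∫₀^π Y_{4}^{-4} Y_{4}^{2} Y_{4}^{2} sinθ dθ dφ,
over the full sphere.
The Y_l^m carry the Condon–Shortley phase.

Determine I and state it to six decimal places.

0.190983

Checks pass: Σm=0; 12 even; l₃=4∈[0,8].
(2·4+1)(2·4+1)(2·4+1) = 729
Δ: 4! 4! 4! / 13! → 1/450450
sum: t=0:+1/13824 t=1:−1/216 t=2:+1/64 t=3:−1/216 t=4:+1/13824 = 5/768
3j²(4 4 4; 0 0 0) = Δ·Π!·Σ² = 18/1001  (sign +1)
sum: t=4:+1/2304 = 1/2304
3j²(4 4 4; -4 2 2) = Δ·Π!·Σ² = 5/143  (sign +1)
combine: 4πI² = 729·18/1001·5/143 = 65610/143143
take √, sign +1: I = 0.19098314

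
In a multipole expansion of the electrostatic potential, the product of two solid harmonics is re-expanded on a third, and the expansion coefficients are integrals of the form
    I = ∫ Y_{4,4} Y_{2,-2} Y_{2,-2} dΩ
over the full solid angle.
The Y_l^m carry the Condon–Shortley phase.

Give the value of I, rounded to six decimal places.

0.337168

m-sum 0 ✓  L=8 even ✓  2≤2≤6 ✓
Π(2lᵢ+1) = 9×5×5 = 225
triangle coeff Δ(4,2,2) = 1/630
Σ_t [2,2]: t=2:+1/16 = 1/16
(3j)²=2/35 [(4 2 2; 0 0 0)], sign=+1
Σ_t [0,0]: t=0:+1/576 = 1/576
(3j)²=1/9 [(4 2 2; 4 -2 -2)], sign=+1
⇒ 4πI² = 10/7
I = (+1)√(10/7/(4π)) = 0.33716777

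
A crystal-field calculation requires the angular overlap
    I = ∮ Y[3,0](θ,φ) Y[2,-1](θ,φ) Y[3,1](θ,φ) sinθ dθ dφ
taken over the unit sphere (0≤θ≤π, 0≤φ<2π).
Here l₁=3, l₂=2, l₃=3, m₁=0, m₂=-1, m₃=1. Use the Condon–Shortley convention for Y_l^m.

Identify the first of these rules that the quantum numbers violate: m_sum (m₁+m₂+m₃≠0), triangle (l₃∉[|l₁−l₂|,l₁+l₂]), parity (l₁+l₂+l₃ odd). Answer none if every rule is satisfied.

none

m₁+m₂+m₃ = 0 − 1 + 1 = 0  ✓
triangle: |3−2|=1 ≤ l₃=3 ≤ 3+2=5  ✓
parity: l₁+l₂+l₃ = 8 is even  ✓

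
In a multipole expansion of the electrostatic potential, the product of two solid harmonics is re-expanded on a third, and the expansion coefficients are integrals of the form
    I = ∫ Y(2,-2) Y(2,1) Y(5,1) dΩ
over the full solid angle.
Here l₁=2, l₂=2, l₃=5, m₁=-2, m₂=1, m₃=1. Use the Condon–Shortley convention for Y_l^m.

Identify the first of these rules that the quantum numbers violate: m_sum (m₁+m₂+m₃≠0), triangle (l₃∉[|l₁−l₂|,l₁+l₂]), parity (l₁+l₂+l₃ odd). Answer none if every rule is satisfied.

Σmᵢ = 0  ✓
l₃∈[|l₁−l₂|,l₁+l₂]=[0,4], have l₃=5  ✗
Σlᵢ = 9 ⇒ odd

triangle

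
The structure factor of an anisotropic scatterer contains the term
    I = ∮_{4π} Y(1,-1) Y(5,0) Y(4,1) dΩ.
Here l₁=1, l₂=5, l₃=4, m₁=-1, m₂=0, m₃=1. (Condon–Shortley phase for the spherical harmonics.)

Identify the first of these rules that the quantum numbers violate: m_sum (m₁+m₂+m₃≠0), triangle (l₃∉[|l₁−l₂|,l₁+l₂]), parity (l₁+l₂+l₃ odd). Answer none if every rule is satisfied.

m₁+m₂+m₃ = -1 + 0 + 1 = 0  ✓
triangle: |1−5|=4 ≤ l₃=4 ≤ 1+5=6  ✓
parity: l₁+l₂+l₃ = 10 is even  ✓

none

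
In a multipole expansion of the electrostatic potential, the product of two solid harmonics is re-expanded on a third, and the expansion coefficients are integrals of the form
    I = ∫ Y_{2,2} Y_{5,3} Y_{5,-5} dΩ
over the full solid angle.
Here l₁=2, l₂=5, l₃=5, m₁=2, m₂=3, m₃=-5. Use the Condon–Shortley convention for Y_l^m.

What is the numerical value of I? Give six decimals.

0.088588

Rules hold: Σm=0, L=12 even, 3≤5≤7.
N = 5·11·11 = 605
Δ = 2!·2!·8!/13! = 1/38610
Racah Σ t=0..2: t=0:+1/2880 t=1:−1/576 t=2:+1/2880 = -1/960
⇒ 3j(2 5 5; 0 0 0)² = 10/429, sgn +1
Racah Σ t=0..0: t=0:+1/161280 = 1/161280
⇒ 3j(2 5 5; 2 3 -5)² = 1/143, sgn +1
4πI² = N·(3j₀)²·(3jₘ)² = 50/507
I = +1·√(0.0986193/4π) = 0.08858824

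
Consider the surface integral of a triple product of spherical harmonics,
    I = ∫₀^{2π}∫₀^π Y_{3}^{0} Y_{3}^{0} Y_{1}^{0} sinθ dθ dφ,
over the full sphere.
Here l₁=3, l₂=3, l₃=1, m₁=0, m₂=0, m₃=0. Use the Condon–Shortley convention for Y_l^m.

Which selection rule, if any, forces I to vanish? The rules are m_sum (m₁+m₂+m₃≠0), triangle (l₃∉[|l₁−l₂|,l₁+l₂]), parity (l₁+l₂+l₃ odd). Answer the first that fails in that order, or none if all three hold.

Σmᵢ = 0  ✓
l₃∈[|l₁−l₂|,l₁+l₂]=[0,6], have l₃=1  ✓
Σlᵢ = 7 ⇒ odd  ✗

parity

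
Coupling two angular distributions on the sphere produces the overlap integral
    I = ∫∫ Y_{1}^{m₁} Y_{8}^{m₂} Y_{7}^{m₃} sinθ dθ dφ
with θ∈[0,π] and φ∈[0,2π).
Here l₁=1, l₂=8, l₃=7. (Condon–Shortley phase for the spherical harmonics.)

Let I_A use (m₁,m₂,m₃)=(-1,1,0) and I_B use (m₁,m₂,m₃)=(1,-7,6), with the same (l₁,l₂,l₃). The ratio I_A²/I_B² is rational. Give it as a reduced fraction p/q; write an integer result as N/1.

Same 1,8,7: normalisation and zero-m 3j drop out of the ratio.
A: Δ: 2! 0! 14! / 17! → 1/2040; sum: t=2:+1/50803200 = 1/50803200; 3j²(1 8 7; -1 1 0) = Δ·Π!·Σ² = 3/170  (sign -1)
B: Δ: 2! 0! 14! / 17! → 1/2040; sum: t=0:+1/12454041600 = 1/12454041600; 3j²(1 8 7; 1 -7 6) = Δ·Π!·Σ² = 7/136  (sign -1)
I_A²/I_B² = (3/170)/(7/136) = 12/35

12/35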